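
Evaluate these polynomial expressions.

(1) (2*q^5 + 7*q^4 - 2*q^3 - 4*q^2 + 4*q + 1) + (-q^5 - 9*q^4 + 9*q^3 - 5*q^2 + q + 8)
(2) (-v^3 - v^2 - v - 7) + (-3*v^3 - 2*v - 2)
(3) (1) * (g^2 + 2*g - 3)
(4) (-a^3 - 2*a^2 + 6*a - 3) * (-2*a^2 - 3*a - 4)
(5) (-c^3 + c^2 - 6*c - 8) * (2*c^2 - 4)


(1) = q^5 - 2*q^4 + 7*q^3 - 9*q^2 + 5*q + 9
(2) = -4*v^3 - v^2 - 3*v - 9
(3) = g^2 + 2*g - 3
(4) = 2*a^5 + 7*a^4 - 2*a^3 - 4*a^2 - 15*a + 12
(5) = -2*c^5 + 2*c^4 - 8*c^3 - 20*c^2 + 24*c + 32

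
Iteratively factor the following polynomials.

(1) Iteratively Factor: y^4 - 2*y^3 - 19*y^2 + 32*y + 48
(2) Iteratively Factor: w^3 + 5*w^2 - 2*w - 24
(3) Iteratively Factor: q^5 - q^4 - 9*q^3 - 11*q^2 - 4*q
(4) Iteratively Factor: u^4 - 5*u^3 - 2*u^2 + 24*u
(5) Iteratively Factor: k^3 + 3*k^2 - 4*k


(1) = (y - 4)*(y^3 + 2*y^2 - 11*y - 12) = (y - 4)*(y + 1)*(y^2 + y - 12) = (y - 4)*(y + 1)*(y + 4)*(y - 3)
(2) = (w + 3)*(w^2 + 2*w - 8) = (w - 2)*(w + 3)*(w + 4)
(3) = (q + 1)*(q^4 - 2*q^3 - 7*q^2 - 4*q) = q*(q + 1)*(q^3 - 2*q^2 - 7*q - 4) = q*(q + 1)^2*(q^2 - 3*q - 4) = q*(q - 4)*(q + 1)^2*(q + 1)
(4) = (u - 3)*(u^3 - 2*u^2 - 8*u) = (u - 4)*(u - 3)*(u^2 + 2*u) = u*(u - 4)*(u - 3)*(u + 2)
(5) = (k)*(k^2 + 3*k - 4) = k*(k - 1)*(k + 4)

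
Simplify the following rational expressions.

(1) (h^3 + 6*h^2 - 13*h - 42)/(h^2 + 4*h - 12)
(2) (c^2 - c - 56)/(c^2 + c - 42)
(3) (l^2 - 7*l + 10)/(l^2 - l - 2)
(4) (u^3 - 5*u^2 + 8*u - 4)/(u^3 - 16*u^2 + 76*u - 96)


(1) = (h^3 + 6*h^2 - 13*h - 42)/(h^2 + 4*h - 12)
(2) = (c - 8)/(c - 6)
(3) = (l - 5)/(l + 1)
(4) = (u^2 - 3*u + 2)/(u^2 - 14*u + 48)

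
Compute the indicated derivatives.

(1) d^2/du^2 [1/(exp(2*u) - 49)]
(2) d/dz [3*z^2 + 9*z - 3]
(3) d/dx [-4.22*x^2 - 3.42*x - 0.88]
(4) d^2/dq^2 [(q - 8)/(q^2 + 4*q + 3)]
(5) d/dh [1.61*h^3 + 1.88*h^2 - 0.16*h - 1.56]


(1) = 4*(exp(2*u) + 49)*exp(2*u)/(exp(2*u) - 49)^3
(2) = 6*z + 9
(3) = -8.44*x - 3.42
(4) = 2*((4 - 3*q)*(q^2 + 4*q + 3) + 4*(q - 8)*(q + 2)^2)/(q^2 + 4*q + 3)^3
(5) = 4.83*h^2 + 3.76*h - 0.16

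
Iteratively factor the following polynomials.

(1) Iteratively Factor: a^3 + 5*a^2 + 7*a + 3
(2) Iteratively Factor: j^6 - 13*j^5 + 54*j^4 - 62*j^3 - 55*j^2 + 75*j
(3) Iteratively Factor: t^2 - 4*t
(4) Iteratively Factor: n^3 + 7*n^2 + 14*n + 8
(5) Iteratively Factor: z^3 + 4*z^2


(1) = (a + 3)*(a^2 + 2*a + 1) = (a + 1)*(a + 3)*(a + 1)
(2) = (j + 1)*(j^5 - 14*j^4 + 68*j^3 - 130*j^2 + 75*j) = (j - 1)*(j + 1)*(j^4 - 13*j^3 + 55*j^2 - 75*j) = j*(j - 1)*(j + 1)*(j^3 - 13*j^2 + 55*j - 75) = j*(j - 5)*(j - 1)*(j + 1)*(j^2 - 8*j + 15) = j*(j - 5)*(j - 3)*(j - 1)*(j + 1)*(j - 5)
(3) = (t)*(t - 4)
(4) = (n + 1)*(n^2 + 6*n + 8) = (n + 1)*(n + 4)*(n + 2)
(5) = (z)*(z^2 + 4*z) = z*(z + 4)*(z)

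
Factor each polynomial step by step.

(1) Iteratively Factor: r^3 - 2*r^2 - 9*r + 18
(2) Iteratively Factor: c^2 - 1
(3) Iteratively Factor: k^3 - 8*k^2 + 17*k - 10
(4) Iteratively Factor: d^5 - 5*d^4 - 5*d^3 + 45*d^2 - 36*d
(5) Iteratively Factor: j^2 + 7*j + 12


(1) = (r - 3)*(r^2 + r - 6) = (r - 3)*(r - 2)*(r + 3)
(2) = (c + 1)*(c - 1)
(3) = (k - 2)*(k^2 - 6*k + 5) = (k - 5)*(k - 2)*(k - 1)
(4) = (d - 3)*(d^4 - 2*d^3 - 11*d^2 + 12*d) = (d - 3)*(d + 3)*(d^3 - 5*d^2 + 4*d) = (d - 4)*(d - 3)*(d + 3)*(d^2 - d) = (d - 4)*(d - 3)*(d - 1)*(d + 3)*(d)
(5) = (j + 4)*(j + 3)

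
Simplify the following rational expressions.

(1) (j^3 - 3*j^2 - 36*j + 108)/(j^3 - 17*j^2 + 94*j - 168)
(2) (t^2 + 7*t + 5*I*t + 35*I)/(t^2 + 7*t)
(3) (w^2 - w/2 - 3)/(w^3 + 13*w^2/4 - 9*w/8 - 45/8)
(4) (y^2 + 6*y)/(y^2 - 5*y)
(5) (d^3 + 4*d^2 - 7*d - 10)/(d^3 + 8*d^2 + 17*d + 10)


(1) = (j^2 + 3*j - 18)/(j^2 - 11*j + 28)
(2) = (t + 5*I)/t
(3) = (4*w - 8)/(4*w^2 + 7*w - 15)
(4) = (y + 6)/(y - 5)
(5) = (d - 2)/(d + 2)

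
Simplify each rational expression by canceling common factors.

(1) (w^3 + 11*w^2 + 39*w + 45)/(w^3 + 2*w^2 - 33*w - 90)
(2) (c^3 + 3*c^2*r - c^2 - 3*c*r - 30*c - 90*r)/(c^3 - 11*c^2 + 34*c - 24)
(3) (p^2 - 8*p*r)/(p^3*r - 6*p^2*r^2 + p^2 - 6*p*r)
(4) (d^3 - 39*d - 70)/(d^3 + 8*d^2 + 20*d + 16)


(1) = (w + 3)/(w - 6)
(2) = (c^2 + 3*c*r + 5*c + 15*r)/(c^2 - 5*c + 4)
(3) = (p - 8*r)/(p^2*r - 6*p*r^2 + p - 6*r)
(4) = (d^2 - 2*d - 35)/(d^2 + 6*d + 8)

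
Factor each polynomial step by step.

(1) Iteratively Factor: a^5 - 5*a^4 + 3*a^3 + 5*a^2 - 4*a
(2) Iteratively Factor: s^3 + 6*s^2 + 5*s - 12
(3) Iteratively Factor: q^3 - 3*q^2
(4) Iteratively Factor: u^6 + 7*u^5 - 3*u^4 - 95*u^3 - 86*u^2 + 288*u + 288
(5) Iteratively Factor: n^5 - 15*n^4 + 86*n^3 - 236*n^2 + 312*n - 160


(1) = (a - 4)*(a^4 - a^3 - a^2 + a) = (a - 4)*(a - 1)*(a^3 - a) = a*(a - 4)*(a - 1)*(a^2 - 1) = a*(a - 4)*(a - 1)^2*(a + 1)
(2) = (s - 1)*(s^2 + 7*s + 12) = (s - 1)*(s + 4)*(s + 3)
(3) = (q)*(q^2 - 3*q) = q*(q - 3)*(q)
(4) = (u + 4)*(u^5 + 3*u^4 - 15*u^3 - 35*u^2 + 54*u + 72) = (u + 1)*(u + 4)*(u^4 + 2*u^3 - 17*u^2 - 18*u + 72) = (u + 1)*(u + 4)^2*(u^3 - 2*u^2 - 9*u + 18) = (u + 1)*(u + 3)*(u + 4)^2*(u^2 - 5*u + 6) = (u - 3)*(u + 1)*(u + 3)*(u + 4)^2*(u - 2)
(5) = (n - 2)*(n^4 - 13*n^3 + 60*n^2 - 116*n + 80) = (n - 2)^2*(n^3 - 11*n^2 + 38*n - 40) = (n - 4)*(n - 2)^2*(n^2 - 7*n + 10) = (n - 5)*(n - 4)*(n - 2)^2*(n - 2)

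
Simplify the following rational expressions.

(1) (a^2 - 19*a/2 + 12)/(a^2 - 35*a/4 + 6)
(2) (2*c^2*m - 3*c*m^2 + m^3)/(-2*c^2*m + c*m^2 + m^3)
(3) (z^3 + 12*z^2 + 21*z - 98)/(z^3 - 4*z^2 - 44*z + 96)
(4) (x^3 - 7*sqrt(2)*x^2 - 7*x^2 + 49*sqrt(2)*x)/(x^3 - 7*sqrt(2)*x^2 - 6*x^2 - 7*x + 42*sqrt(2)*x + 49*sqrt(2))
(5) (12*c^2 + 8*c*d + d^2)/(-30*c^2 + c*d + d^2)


(1) = (4*a - 6)/(4*a - 3)
(2) = (-2*c + m)/(2*c + m)
(3) = (z^2 + 14*z + 49)/(z^2 - 2*z - 48)
(4) = x/(x + 1)
(5) = (-2*c - d)/(5*c - d)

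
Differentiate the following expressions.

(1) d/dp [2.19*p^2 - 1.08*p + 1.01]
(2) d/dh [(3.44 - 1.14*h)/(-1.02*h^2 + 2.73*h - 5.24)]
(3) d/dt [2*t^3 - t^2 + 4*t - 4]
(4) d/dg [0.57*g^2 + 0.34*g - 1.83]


(1) = 4.38*p - 1.08
(2) = (-1.1628*h^2 + 7.0176*h - 3.4176)/(1.0404*h^4 - 5.5692*h^3 + 18.1425*h^2 - 28.6104*h + 27.4576)
(3) = 6*t^2 - 2*t + 4
(4) = 1.14*g + 0.34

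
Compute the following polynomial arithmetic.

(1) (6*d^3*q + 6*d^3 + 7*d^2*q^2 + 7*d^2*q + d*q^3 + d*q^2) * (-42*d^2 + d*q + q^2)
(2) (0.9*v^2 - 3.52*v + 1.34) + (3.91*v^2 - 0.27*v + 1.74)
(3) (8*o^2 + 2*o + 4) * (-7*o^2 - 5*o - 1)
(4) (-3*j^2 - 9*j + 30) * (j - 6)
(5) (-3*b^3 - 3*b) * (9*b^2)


(1) = -252*d^5*q - 252*d^5 - 288*d^4*q^2 - 288*d^4*q - 29*d^3*q^3 - 29*d^3*q^2 + 8*d^2*q^4 + 8*d^2*q^3 + d*q^5 + d*q^4
(2) = 4.81*v^2 - 3.79*v + 3.08
(3) = -56*o^4 - 54*o^3 - 46*o^2 - 22*o - 4
(4) = -3*j^3 + 9*j^2 + 84*j - 180
(5) = -27*b^5 - 27*b^3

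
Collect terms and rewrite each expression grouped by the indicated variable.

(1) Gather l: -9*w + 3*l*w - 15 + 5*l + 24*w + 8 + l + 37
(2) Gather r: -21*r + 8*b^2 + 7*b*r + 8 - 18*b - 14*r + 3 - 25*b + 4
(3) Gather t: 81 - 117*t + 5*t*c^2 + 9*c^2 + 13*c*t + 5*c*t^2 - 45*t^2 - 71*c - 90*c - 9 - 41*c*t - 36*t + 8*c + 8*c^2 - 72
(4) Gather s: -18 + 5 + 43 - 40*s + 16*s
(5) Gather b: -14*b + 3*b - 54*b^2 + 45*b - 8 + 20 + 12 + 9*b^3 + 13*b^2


(1) = l*(3*w + 6) + 15*w + 30
(2) = 8*b^2 - 43*b + r*(7*b - 35) + 15
(3) = 17*c^2 - 153*c + t^2*(5*c - 45) + t*(5*c^2 - 28*c - 153)
(4) = 30 - 24*s
(5) = 9*b^3 - 41*b^2 + 34*b + 24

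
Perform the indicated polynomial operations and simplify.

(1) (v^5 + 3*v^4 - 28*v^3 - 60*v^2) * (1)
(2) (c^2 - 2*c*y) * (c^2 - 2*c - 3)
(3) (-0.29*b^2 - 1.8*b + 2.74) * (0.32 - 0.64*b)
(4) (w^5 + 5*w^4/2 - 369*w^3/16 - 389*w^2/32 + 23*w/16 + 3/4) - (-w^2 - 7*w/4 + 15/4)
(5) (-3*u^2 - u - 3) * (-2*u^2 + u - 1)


(1) = v^5 + 3*v^4 - 28*v^3 - 60*v^2
(2) = c^4 - 2*c^3*y - 2*c^3 + 4*c^2*y - 3*c^2 + 6*c*y
(3) = 0.1856*b^3 + 1.0592*b^2 - 2.3296*b + 0.8768
(4) = w^5 + 5*w^4/2 - 369*w^3/16 - 357*w^2/32 + 51*w/16 - 3
(5) = 6*u^4 - u^3 + 8*u^2 - 2*u + 3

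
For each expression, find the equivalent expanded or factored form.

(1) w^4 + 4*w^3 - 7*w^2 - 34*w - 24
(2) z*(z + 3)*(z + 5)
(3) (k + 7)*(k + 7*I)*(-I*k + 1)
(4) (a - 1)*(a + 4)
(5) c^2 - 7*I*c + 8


(1) = (w - 3)*(w + 1)*(w + 2)*(w + 4)
(2) = z^3 + 8*z^2 + 15*z
(3) = -I*k^3 + 8*k^2 - 7*I*k^2 + 56*k + 7*I*k + 49*I
(4) = a^2 + 3*a - 4
(5) = (c - 8*I)*(c + I)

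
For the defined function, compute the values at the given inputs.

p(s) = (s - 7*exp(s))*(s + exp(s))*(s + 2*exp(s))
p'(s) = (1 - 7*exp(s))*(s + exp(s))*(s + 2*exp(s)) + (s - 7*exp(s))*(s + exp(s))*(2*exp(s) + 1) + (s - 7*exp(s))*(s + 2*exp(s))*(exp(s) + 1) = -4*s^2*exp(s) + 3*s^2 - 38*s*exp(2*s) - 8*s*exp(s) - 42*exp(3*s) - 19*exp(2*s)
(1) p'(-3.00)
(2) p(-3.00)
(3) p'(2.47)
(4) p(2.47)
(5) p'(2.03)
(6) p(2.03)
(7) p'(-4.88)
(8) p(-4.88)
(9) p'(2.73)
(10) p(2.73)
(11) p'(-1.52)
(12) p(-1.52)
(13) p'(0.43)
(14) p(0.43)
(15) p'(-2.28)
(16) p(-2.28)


(1) = 26.63
(2) = -28.65
(3) = -85680.20
(4) = -29966.83
(5) = -24350.15
(6) = -8533.11
(7) = 71.03
(8) = -116.93
(9) = -181023.80
(10) = -63097.37
(11) = 8.98
(12) = -4.30
(13) = -241.96
(14) = -71.22
(15) = 16.00
(16) = -13.54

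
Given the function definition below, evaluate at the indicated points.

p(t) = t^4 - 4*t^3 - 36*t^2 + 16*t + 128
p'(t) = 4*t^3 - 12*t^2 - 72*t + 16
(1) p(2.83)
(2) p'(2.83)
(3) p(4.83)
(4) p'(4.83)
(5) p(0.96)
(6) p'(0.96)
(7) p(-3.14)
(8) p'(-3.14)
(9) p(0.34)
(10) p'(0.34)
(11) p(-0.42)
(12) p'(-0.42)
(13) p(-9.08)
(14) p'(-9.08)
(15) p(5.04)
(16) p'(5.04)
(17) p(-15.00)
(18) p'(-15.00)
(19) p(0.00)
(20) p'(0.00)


(1) = -141.56
(2) = -193.21
(3) = -541.04
(4) = -160.99
(5) = 107.49
(6) = -60.64
(7) = -56.14
(8) = -0.07
(9) = 129.13
(10) = -9.71
(11) = 115.26
(12) = 43.83
(13) = 6806.51
(14) = -3314.05
(15) = -572.67
(16) = -139.60
(17) = 55913.00
(18) = -15104.00
(19) = 128.00
(20) = 16.00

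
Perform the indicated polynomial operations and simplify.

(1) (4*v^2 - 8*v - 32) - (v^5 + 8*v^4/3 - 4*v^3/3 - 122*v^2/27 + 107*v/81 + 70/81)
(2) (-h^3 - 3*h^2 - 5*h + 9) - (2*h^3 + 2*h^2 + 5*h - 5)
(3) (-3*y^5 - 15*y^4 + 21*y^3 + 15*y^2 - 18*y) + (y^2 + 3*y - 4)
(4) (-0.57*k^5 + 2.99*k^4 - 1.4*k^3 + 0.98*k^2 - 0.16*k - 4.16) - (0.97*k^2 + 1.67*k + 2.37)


(1) = -v^5 - 8*v^4/3 + 4*v^3/3 + 230*v^2/27 - 755*v/81 - 2662/81
(2) = -3*h^3 - 5*h^2 - 10*h + 14
(3) = -3*y^5 - 15*y^4 + 21*y^3 + 16*y^2 - 15*y - 4
(4) = -0.57*k^5 + 2.99*k^4 - 1.4*k^3 + 0.01*k^2 - 1.83*k - 6.53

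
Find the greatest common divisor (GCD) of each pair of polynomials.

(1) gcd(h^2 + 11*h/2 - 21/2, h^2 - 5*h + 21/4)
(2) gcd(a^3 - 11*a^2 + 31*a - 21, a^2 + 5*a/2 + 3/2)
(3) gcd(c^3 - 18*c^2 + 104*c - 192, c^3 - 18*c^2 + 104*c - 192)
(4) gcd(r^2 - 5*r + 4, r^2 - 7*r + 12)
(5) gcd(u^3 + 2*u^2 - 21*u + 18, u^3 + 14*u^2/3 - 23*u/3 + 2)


(1) = gcd((h - 3/2)*(h + 7), (h - 7/2)*(h - 3/2)) = h - 3/2
(2) = gcd((a - 7)*(a - 3)*(a - 1), (a + 1)*(a + 3/2)) = 1
(3) = c^3 - 18*c^2 + 104*c - 192
(4) = gcd((r - 4)*(r - 1), (r - 4)*(r - 3)) = r - 4
(5) = u^2 + 5*u - 6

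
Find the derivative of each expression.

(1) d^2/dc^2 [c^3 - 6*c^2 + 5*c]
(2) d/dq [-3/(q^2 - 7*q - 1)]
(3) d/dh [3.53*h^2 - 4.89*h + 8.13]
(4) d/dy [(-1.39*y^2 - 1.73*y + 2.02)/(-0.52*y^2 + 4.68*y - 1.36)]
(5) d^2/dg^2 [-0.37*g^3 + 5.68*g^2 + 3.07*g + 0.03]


(1) = 6*c - 12
(2) = 3*(2*q - 7)/(-q^2 + 7*q + 1)^2
(3) = 7.06*h - 4.89
(4) = (-7.4048*y^2 + 5.8816*y - 7.1008)/(0.2704*y^4 - 4.8672*y^3 + 23.3168*y^2 - 12.7296*y + 1.8496)
(5) = 11.36 - 2.22*g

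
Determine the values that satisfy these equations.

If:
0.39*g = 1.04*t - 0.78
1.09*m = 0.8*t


Then:
g = 2.66666666666667*t - 2.0
m = 0.73394495412844*t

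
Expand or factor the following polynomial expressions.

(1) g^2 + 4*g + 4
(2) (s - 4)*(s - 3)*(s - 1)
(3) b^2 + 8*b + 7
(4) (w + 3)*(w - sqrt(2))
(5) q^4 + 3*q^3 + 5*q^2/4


(1) = (g + 2)^2
(2) = s^3 - 8*s^2 + 19*s - 12
(3) = (b + 1)*(b + 7)
(4) = w^2 - sqrt(2)*w + 3*w - 3*sqrt(2)
(5) = q^2*(q + 1/2)*(q + 5/2)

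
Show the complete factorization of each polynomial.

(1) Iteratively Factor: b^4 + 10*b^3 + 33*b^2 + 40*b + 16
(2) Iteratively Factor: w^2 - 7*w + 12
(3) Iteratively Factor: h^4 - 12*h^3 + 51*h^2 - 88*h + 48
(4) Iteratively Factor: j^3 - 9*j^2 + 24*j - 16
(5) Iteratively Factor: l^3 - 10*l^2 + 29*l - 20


(1) = (b + 1)*(b^3 + 9*b^2 + 24*b + 16) = (b + 1)*(b + 4)*(b^2 + 5*b + 4) = (b + 1)^2*(b + 4)*(b + 4)
(2) = (w - 4)*(w - 3)
(3) = (h - 4)*(h^3 - 8*h^2 + 19*h - 12) = (h - 4)*(h - 3)*(h^2 - 5*h + 4) = (h - 4)*(h - 3)*(h - 1)*(h - 4)
(4) = (j - 4)*(j^2 - 5*j + 4) = (j - 4)^2*(j - 1)
(5) = (l - 4)*(l^2 - 6*l + 5) = (l - 5)*(l - 4)*(l - 1)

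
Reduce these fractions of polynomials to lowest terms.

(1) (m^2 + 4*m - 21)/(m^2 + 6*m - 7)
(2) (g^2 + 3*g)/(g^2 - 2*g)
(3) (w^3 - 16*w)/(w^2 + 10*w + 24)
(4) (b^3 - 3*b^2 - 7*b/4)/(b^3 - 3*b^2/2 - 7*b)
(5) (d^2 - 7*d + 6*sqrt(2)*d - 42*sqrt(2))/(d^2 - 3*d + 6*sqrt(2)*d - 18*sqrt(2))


(1) = (m - 3)/(m - 1)
(2) = (g + 3)/(g - 2)
(3) = (w^2 - 4*w)/(w + 6)
(4) = (2*b + 1)/(2*b + 4)
(5) = (d - 7)/(d - 3)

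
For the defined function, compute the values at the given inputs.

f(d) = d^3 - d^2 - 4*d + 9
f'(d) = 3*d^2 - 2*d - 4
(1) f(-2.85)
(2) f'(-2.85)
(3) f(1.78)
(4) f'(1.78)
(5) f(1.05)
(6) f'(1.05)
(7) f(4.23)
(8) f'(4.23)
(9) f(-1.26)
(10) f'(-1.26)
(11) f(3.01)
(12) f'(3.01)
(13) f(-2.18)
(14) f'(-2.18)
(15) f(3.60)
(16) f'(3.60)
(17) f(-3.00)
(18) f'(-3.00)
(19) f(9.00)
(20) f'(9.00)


(1) = -10.87
(2) = 26.07
(3) = 4.35
(4) = 1.95
(5) = 4.86
(6) = -2.79
(7) = 49.87
(8) = 41.22
(9) = 10.45
(10) = 3.28
(11) = 15.17
(12) = 17.16
(13) = 2.61
(14) = 14.62
(15) = 28.30
(16) = 27.68
(17) = -15.00
(18) = 29.00
(19) = 621.00
(20) = 221.00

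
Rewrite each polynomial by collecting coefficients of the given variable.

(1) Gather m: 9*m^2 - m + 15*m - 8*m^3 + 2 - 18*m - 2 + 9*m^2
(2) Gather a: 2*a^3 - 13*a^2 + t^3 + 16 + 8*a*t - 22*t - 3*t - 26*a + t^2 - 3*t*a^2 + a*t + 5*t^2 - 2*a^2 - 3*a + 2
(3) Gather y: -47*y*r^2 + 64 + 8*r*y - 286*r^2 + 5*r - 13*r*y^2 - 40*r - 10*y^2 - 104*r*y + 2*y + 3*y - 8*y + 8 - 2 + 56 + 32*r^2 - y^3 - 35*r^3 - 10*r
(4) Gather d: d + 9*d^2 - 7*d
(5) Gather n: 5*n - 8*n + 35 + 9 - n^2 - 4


(1) = -8*m^3 + 18*m^2 - 4*m
(2) = 2*a^3 + a^2*(-3*t - 15) + a*(9*t - 29) + t^3 + 6*t^2 - 25*t + 18
(3) = -35*r^3 - 254*r^2 - 45*r - y^3 + y^2*(-13*r - 10) + y*(-47*r^2 - 96*r - 3) + 126
(4) = 9*d^2 - 6*d
(5) = -n^2 - 3*n + 40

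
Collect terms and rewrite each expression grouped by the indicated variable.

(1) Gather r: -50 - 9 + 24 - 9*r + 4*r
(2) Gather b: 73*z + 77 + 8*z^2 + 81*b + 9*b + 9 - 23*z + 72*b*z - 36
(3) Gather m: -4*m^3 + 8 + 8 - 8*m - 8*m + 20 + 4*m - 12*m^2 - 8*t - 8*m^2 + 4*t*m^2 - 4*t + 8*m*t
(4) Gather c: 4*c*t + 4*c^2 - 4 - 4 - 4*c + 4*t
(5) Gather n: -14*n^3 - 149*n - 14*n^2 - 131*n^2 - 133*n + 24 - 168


(1) = -5*r - 35
(2) = b*(72*z + 90) + 8*z^2 + 50*z + 50
(3) = -4*m^3 + m^2*(4*t - 20) + m*(8*t - 12) - 12*t + 36
(4) = 4*c^2 + c*(4*t - 4) + 4*t - 8
(5) = -14*n^3 - 145*n^2 - 282*n - 144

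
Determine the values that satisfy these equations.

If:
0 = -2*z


Then:
z = 0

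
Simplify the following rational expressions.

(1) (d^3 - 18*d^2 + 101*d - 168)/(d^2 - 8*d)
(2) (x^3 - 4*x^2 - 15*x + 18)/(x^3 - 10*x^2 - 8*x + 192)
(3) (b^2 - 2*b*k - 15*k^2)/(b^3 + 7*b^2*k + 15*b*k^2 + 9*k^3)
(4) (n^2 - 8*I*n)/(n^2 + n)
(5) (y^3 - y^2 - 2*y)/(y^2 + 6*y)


(1) = (d^2 - 10*d + 21)/d
(2) = (x^2 + 2*x - 3)/(x^2 - 4*x - 32)
(3) = (b - 5*k)/(b^2 + 4*b*k + 3*k^2)
(4) = (n - 8*I)/(n + 1)
(5) = (y^2 - y - 2)/(y + 6)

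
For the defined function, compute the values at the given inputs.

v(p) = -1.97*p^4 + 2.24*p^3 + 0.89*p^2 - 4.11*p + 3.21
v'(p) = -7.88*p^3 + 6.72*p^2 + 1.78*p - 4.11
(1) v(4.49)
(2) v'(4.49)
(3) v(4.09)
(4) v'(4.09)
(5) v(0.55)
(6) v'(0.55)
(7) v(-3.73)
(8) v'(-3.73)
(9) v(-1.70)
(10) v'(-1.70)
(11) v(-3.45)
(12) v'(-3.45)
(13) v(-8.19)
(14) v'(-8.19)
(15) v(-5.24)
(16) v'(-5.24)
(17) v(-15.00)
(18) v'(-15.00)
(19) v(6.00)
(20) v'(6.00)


(1) = -595.21
(2) = -573.93
(3) = -396.72
(4) = -423.55
(5) = 1.41
(6) = -2.41
(7) = -466.65
(8) = 491.68
(9) = -14.69
(10) = 51.00
(11) = -343.09
(12) = 393.32
(13) = -9997.41
(14) = 4760.97
(15) = -1758.32
(16) = 1304.84
(17) = -107026.14
(18) = 28076.19
(19) = -2058.69
(20) = -1453.59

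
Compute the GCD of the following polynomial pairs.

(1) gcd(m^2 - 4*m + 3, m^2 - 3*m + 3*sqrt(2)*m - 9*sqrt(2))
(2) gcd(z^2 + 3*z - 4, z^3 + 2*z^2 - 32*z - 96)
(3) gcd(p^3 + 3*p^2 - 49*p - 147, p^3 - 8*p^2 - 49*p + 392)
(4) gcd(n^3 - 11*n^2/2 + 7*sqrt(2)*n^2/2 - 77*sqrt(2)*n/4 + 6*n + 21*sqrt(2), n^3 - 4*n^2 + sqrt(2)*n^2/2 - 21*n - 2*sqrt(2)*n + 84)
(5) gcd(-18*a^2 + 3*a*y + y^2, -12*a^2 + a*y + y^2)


(1) = m - 3
(2) = z + 4
(3) = gcd((p - 7)*(p + 3)*(p + 7), (p - 8)*(p - 7)*(p + 7)) = p^2 - 49
(4) = n^2 + n*(-4 + 7*sqrt(2)/2) - 14*sqrt(2)
(5) = gcd((-3*a + y)*(6*a + y), (-3*a + y)*(4*a + y)) = -3*a + y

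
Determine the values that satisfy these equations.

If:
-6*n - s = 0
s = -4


Then:
n = 2/3
s = -4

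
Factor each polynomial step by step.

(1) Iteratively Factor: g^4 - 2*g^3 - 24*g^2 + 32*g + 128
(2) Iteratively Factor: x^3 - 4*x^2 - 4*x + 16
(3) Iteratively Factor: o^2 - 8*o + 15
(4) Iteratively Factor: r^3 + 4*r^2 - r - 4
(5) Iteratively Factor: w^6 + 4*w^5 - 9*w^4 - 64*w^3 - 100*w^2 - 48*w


(1) = (g + 2)*(g^3 - 4*g^2 - 16*g + 64) = (g - 4)*(g + 2)*(g^2 - 16) = (g - 4)^2*(g + 2)*(g + 4)
(2) = (x + 2)*(x^2 - 6*x + 8) = (x - 4)*(x + 2)*(x - 2)
(3) = (o - 5)*(o - 3)
(4) = (r - 1)*(r^2 + 5*r + 4) = (r - 1)*(r + 1)*(r + 4)
(5) = (w + 1)*(w^5 + 3*w^4 - 12*w^3 - 52*w^2 - 48*w) = (w + 1)*(w + 3)*(w^4 - 12*w^2 - 16*w) = (w - 4)*(w + 1)*(w + 3)*(w^3 + 4*w^2 + 4*w) = (w - 4)*(w + 1)*(w + 2)*(w + 3)*(w^2 + 2*w) = (w - 4)*(w + 1)*(w + 2)^2*(w + 3)*(w)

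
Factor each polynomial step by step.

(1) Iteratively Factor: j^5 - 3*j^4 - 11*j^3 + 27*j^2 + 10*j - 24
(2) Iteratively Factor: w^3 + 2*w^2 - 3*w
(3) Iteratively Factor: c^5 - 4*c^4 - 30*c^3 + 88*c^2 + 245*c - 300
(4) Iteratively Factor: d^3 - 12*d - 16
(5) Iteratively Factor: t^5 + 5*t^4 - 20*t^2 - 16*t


(1) = (j + 1)*(j^4 - 4*j^3 - 7*j^2 + 34*j - 24) = (j - 4)*(j + 1)*(j^3 - 7*j + 6) = (j - 4)*(j - 2)*(j + 1)*(j^2 + 2*j - 3) = (j - 4)*(j - 2)*(j + 1)*(j + 3)*(j - 1)
(2) = (w - 1)*(w^2 + 3*w) = (w - 1)*(w + 3)*(w)
(3) = (c - 1)*(c^4 - 3*c^3 - 33*c^2 + 55*c + 300) = (c - 1)*(c + 4)*(c^3 - 7*c^2 - 5*c + 75) = (c - 5)*(c - 1)*(c + 4)*(c^2 - 2*c - 15) = (c - 5)^2*(c - 1)*(c + 4)*(c + 3)
(4) = (d + 2)*(d^2 - 2*d - 8) = (d - 4)*(d + 2)*(d + 2)
(5) = (t + 1)*(t^4 + 4*t^3 - 4*t^2 - 16*t) = (t + 1)*(t + 2)*(t^3 + 2*t^2 - 8*t) = (t - 2)*(t + 1)*(t + 2)*(t^2 + 4*t) = (t - 2)*(t + 1)*(t + 2)*(t + 4)*(t)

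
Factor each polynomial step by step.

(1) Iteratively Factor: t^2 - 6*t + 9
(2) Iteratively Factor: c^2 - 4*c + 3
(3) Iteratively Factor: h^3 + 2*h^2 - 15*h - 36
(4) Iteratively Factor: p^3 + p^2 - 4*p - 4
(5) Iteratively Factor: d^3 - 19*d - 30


(1) = (t - 3)*(t - 3)
(2) = (c - 1)*(c - 3)
(3) = (h - 4)*(h^2 + 6*h + 9) = (h - 4)*(h + 3)*(h + 3)
(4) = (p + 1)*(p^2 - 4) = (p + 1)*(p + 2)*(p - 2)
(5) = (d - 5)*(d^2 + 5*d + 6) = (d - 5)*(d + 3)*(d + 2)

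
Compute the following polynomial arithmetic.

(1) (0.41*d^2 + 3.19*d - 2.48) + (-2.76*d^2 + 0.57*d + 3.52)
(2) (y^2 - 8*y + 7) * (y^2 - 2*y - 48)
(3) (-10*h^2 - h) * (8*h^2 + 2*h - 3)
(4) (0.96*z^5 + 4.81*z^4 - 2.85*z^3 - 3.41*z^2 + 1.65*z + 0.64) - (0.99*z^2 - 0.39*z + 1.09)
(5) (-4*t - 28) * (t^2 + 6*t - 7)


(1) = -2.35*d^2 + 3.76*d + 1.04
(2) = y^4 - 10*y^3 - 25*y^2 + 370*y - 336
(3) = -80*h^4 - 28*h^3 + 28*h^2 + 3*h
(4) = 0.96*z^5 + 4.81*z^4 - 2.85*z^3 - 4.4*z^2 + 2.04*z - 0.45
(5) = -4*t^3 - 52*t^2 - 140*t + 196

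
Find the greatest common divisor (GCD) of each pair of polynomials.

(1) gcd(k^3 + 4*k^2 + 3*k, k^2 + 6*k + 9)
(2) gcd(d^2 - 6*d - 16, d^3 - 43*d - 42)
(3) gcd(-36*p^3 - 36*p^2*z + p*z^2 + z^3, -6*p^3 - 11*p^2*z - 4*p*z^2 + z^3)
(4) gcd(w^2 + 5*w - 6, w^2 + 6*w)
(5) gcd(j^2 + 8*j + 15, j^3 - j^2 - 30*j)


(1) = gcd(k*(k + 1)*(k + 3), (k + 3)^2) = k + 3
(2) = gcd((d - 8)*(d + 2), (d - 7)*(d + 1)*(d + 6)) = 1
(3) = gcd((-6*p + z)*(p + z)*(6*p + z), (-6*p + z)*(p + z)^2) = -6*p^2 - 5*p*z + z^2
(4) = w + 6
(5) = j + 5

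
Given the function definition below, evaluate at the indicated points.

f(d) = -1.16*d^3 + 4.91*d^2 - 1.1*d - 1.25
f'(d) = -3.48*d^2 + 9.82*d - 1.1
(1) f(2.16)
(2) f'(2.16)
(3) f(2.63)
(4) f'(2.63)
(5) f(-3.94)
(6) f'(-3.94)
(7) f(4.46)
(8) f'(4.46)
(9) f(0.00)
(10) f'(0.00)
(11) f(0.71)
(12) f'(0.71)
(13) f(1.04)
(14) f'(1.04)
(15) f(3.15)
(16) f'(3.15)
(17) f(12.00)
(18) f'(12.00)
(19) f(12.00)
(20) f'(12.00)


(1) = 7.59
(2) = 3.87
(3) = 8.72
(4) = 0.66
(5) = 150.25
(6) = -93.81
(7) = -11.40
(8) = -26.53
(9) = -1.25
(10) = -1.10
(11) = 0.03
(12) = 4.12
(13) = 1.61
(14) = 5.35
(15) = 7.75
(16) = -4.70
(17) = -1311.89
(18) = -384.38
(19) = -1311.89
(20) = -384.38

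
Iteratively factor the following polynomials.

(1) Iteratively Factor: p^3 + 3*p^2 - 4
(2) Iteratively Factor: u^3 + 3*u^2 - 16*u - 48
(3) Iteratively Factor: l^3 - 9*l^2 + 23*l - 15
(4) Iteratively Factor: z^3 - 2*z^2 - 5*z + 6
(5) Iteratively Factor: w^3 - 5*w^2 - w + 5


(1) = (p + 2)*(p^2 + p - 2) = (p + 2)^2*(p - 1)
(2) = (u + 3)*(u^2 - 16) = (u - 4)*(u + 3)*(u + 4)
(3) = (l - 3)*(l^2 - 6*l + 5) = (l - 3)*(l - 1)*(l - 5)
(4) = (z - 1)*(z^2 - z - 6) = (z - 1)*(z + 2)*(z - 3)
(5) = (w - 5)*(w^2 - 1) = (w - 5)*(w + 1)*(w - 1)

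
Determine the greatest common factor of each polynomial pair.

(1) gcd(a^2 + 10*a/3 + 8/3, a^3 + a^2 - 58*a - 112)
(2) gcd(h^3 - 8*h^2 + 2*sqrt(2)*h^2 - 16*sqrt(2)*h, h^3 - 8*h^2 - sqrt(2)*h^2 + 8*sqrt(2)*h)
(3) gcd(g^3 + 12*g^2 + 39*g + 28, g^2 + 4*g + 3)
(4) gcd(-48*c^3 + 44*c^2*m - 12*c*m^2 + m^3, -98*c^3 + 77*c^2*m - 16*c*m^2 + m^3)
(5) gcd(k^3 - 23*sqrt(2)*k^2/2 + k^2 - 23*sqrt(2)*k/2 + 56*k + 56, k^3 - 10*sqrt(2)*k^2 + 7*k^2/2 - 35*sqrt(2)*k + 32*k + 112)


(1) = a + 2
(2) = h^2 - 8*h
(3) = g + 1
(4) = gcd((-6*c + m)*(-4*c + m)*(-2*c + m), (-7*c + m)^2*(-2*c + m)) = 2*c - m
(5) = k - 8*sqrt(2)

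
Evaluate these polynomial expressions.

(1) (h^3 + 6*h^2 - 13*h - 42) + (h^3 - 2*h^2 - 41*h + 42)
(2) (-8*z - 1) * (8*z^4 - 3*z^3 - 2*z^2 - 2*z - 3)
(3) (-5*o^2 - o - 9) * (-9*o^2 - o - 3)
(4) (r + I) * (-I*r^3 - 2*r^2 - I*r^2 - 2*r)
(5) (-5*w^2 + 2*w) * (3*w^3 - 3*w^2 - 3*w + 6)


(1) = 2*h^3 + 4*h^2 - 54*h
(2) = -64*z^5 + 16*z^4 + 19*z^3 + 18*z^2 + 26*z + 3
(3) = 45*o^4 + 14*o^3 + 97*o^2 + 12*o + 27
(4) = -I*r^4 - r^3 - I*r^3 - r^2 - 2*I*r^2 - 2*I*r
(5) = -15*w^5 + 21*w^4 + 9*w^3 - 36*w^2 + 12*w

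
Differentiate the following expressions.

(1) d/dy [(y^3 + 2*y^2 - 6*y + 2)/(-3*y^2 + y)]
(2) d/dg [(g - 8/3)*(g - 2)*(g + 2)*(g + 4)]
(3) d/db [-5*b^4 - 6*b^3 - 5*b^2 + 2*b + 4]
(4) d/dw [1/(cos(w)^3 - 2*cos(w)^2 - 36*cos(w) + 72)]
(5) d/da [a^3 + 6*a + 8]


(1) = (-3*y^4 + 2*y^3 - 16*y^2 + 12*y - 2)/(y^2*(9*y^2 - 6*y + 1))
(2) = 4*g^3 + 4*g^2 - 88*g/3 - 16/3
(3) = -20*b^3 - 18*b^2 - 10*b + 2
(4) = (3*cos(w)^2 - 4*cos(w) - 36)*sin(w)/(cos(w)^3 - 2*cos(w)^2 - 36*cos(w) + 72)^2
(5) = 3*a^2 + 6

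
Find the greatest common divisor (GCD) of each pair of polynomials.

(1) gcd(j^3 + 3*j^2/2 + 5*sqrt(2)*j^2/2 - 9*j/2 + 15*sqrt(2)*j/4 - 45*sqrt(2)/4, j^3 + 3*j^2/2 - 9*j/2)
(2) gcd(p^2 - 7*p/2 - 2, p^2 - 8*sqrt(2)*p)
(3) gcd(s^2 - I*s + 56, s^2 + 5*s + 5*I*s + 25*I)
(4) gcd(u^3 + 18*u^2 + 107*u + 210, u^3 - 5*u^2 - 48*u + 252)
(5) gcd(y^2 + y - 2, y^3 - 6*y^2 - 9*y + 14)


(1) = j^2 + 3*j/2 - 9/2
(2) = gcd((p - 4)*(p + 1/2), p*(p - 8*sqrt(2))) = 1
(3) = gcd((s - 8*I)*(s + 7*I), (s + 5)*(s + 5*I)) = 1
(4) = gcd((u + 5)*(u + 6)*(u + 7), (u - 6)^2*(u + 7)) = u + 7
(5) = gcd((y - 1)*(y + 2), (y - 7)*(y - 1)*(y + 2)) = y^2 + y - 2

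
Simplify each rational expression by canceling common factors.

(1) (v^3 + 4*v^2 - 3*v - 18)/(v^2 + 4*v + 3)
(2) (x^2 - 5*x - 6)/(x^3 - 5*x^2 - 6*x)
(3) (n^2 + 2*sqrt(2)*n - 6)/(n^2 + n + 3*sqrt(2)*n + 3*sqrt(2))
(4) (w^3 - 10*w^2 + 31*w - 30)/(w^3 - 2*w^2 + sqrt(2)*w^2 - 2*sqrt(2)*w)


(1) = (v^2 + v - 6)/(v + 1)
(2) = 1/x
(3) = (n - sqrt(2))/(n + 1)
(4) = (w^2 - 8*w + 15)/(w^2 + sqrt(2)*w)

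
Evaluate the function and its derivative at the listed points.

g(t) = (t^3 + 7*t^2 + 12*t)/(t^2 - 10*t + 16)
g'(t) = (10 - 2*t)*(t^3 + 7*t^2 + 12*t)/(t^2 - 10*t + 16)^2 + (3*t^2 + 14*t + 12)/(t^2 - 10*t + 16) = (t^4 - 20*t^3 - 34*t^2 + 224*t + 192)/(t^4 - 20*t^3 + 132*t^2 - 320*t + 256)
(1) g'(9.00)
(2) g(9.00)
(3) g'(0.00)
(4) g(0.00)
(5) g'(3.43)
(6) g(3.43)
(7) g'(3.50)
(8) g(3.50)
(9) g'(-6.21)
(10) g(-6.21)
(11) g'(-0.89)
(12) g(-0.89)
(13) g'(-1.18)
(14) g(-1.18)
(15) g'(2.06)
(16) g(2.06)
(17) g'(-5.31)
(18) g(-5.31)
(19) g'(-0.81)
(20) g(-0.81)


(1) = -174.80
(2) = 200.57
(3) = 0.75
(4) = 0.00
(5) = -2.54
(6) = -25.08
(7) = -3.25
(8) = -25.28
(9) = 0.28
(10) = -0.38
(11) = -0.03
(12) = -0.23
(13) = -0.10
(14) = -0.21
(15) = 2773.79
(16) = -177.24
(17) = 0.19
(18) = -0.17
(19) = -0.00
(20) = -0.23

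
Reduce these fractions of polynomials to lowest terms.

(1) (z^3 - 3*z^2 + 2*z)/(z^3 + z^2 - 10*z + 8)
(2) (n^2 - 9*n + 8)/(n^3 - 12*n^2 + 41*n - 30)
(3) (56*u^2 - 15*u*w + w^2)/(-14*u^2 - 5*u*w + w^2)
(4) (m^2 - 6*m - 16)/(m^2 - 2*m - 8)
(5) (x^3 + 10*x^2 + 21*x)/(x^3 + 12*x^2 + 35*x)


(1) = z/(z + 4)
(2) = (n - 8)/(n^2 - 11*n + 30)
(3) = (-8*u + w)/(2*u + w)
(4) = (m - 8)/(m - 4)
(5) = (x + 3)/(x + 5)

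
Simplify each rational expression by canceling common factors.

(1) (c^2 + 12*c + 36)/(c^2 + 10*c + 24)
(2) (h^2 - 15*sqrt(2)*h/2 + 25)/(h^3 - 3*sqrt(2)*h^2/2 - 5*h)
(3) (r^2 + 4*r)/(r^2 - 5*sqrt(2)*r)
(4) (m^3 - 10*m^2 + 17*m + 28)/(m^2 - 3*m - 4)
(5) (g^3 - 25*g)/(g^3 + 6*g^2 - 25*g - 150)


(1) = (c + 6)/(c + 4)
(2) = (4*h - 20*sqrt(2))/(4*h^2 + 4*sqrt(2)*h)
(3) = (r + 4)/(r - 5*sqrt(2))
(4) = m - 7
(5) = g/(g + 6)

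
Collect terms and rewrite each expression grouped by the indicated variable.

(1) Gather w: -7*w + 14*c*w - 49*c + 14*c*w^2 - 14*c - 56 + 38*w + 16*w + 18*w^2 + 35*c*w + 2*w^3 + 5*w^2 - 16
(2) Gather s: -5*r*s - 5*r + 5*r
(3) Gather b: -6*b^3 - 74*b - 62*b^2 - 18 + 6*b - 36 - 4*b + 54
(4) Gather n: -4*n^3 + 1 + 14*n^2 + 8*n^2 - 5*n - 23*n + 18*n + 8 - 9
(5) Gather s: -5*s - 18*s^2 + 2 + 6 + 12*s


(1) = -63*c + 2*w^3 + w^2*(14*c + 23) + w*(49*c + 47) - 72
(2) = -5*r*s
(3) = -6*b^3 - 62*b^2 - 72*b
(4) = -4*n^3 + 22*n^2 - 10*n
(5) = -18*s^2 + 7*s + 8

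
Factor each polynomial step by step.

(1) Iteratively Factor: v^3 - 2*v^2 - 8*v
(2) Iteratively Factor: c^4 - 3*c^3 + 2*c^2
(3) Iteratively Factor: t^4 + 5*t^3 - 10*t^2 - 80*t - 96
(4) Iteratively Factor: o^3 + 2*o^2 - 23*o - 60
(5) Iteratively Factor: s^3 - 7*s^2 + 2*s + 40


(1) = (v)*(v^2 - 2*v - 8) = v*(v + 2)*(v - 4)
(2) = (c)*(c^3 - 3*c^2 + 2*c) = c^2*(c^2 - 3*c + 2) = c^2*(c - 2)*(c - 1)
(3) = (t + 3)*(t^3 + 2*t^2 - 16*t - 32) = (t - 4)*(t + 3)*(t^2 + 6*t + 8) = (t - 4)*(t + 3)*(t + 4)*(t + 2)
(4) = (o + 3)*(o^2 - o - 20) = (o - 5)*(o + 3)*(o + 4)
(5) = (s - 5)*(s^2 - 2*s - 8) = (s - 5)*(s - 4)*(s + 2)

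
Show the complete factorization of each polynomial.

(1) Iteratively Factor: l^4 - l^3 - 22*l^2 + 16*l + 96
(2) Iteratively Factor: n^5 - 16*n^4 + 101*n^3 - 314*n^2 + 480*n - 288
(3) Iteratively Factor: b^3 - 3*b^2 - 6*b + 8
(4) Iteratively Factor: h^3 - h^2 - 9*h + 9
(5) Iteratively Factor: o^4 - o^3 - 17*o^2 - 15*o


(1) = (l - 4)*(l^3 + 3*l^2 - 10*l - 24) = (l - 4)*(l - 3)*(l^2 + 6*l + 8) = (l - 4)*(l - 3)*(l + 4)*(l + 2)
(2) = (n - 3)*(n^4 - 13*n^3 + 62*n^2 - 128*n + 96) = (n - 3)*(n - 2)*(n^3 - 11*n^2 + 40*n - 48) = (n - 3)^2*(n - 2)*(n^2 - 8*n + 16) = (n - 4)*(n - 3)^2*(n - 2)*(n - 4)
(3) = (b + 2)*(b^2 - 5*b + 4) = (b - 4)*(b + 2)*(b - 1)
(4) = (h - 1)*(h^2 - 9) = (h - 1)*(h + 3)*(h - 3)
(5) = (o - 5)*(o^3 + 4*o^2 + 3*o) = (o - 5)*(o + 1)*(o^2 + 3*o) = (o - 5)*(o + 1)*(o + 3)*(o)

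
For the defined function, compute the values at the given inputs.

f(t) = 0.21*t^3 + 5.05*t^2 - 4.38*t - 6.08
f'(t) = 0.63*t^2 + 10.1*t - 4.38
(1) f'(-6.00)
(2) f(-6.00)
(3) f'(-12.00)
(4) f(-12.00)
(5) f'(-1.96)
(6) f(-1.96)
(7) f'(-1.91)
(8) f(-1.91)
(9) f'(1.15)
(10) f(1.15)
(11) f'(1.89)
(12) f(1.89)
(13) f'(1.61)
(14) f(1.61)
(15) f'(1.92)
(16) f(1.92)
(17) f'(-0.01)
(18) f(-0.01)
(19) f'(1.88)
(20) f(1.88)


(1) = -42.30
(2) = 156.64
(3) = -34.86
(4) = 410.80
(5) = -21.76
(6) = 20.32
(7) = -21.37
(8) = 19.25
(9) = 8.07
(10) = -4.12
(11) = 16.96
(12) = 5.10
(13) = 13.51
(14) = 0.83
(15) = 17.33
(16) = 5.61
(17) = -4.48
(18) = -6.04
(19) = 16.83
(20) = 4.93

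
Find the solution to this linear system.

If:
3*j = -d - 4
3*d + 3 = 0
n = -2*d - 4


Then:
d = -1
j = -1
n = -2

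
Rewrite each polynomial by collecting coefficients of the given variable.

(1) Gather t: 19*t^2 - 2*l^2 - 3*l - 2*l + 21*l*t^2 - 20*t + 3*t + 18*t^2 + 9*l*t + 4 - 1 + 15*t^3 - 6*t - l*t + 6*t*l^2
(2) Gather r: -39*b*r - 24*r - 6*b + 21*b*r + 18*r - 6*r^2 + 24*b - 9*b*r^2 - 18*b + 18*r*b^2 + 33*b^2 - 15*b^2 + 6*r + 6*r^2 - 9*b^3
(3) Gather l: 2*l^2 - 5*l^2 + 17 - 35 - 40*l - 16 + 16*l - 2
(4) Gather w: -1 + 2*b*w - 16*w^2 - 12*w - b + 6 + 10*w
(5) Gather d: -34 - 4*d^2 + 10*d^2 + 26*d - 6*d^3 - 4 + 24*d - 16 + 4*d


(1) = -2*l^2 - 5*l + 15*t^3 + t^2*(21*l + 37) + t*(6*l^2 + 8*l - 23) + 3
(2) = -9*b^3 + 18*b^2 - 9*b*r^2 + r*(18*b^2 - 18*b)
(3) = -3*l^2 - 24*l - 36
(4) = -b - 16*w^2 + w*(2*b - 2) + 5
(5) = -6*d^3 + 6*d^2 + 54*d - 54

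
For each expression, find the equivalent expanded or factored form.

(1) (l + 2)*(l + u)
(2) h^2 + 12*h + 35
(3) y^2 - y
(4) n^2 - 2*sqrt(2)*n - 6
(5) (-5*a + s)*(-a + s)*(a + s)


(1) = l^2 + l*u + 2*l + 2*u
(2) = (h + 5)*(h + 7)
(3) = y*(y - 1)
(4) = (n - 3*sqrt(2))*(n + sqrt(2))
(5) = 5*a^3 - a^2*s - 5*a*s^2 + s^3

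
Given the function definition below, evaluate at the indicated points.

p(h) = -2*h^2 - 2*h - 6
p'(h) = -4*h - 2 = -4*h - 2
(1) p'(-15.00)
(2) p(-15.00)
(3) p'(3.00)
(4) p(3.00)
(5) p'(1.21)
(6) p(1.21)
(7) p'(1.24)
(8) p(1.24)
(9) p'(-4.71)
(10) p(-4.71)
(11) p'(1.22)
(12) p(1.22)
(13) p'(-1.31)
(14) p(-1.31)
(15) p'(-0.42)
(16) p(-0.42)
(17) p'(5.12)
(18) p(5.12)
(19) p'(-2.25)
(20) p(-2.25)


(1) = 58.00
(2) = -426.00
(3) = -14.00
(4) = -30.00
(5) = -6.84
(6) = -11.35
(7) = -6.96
(8) = -11.56
(9) = 16.84
(10) = -40.95
(11) = -6.88
(12) = -11.42
(13) = 3.24
(14) = -6.81
(15) = -0.32
(16) = -5.51
(17) = -22.48
(18) = -68.67
(19) = 7.00
(20) = -11.62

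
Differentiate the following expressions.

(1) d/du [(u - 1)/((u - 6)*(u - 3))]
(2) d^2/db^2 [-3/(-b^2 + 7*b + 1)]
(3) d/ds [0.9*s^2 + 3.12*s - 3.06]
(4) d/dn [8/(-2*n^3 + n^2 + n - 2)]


(1) = (-u^2 + 2*u + 9)/(u^4 - 18*u^3 + 117*u^2 - 324*u + 324)
(2) = 6*(b^2 - 7*b - (2*b - 7)^2 - 1)/(-b^2 + 7*b + 1)^3
(3) = 1.8*s + 3.12
(4) = 8*(6*n^2 - 2*n - 1)/(2*n^3 - n^2 - n + 2)^2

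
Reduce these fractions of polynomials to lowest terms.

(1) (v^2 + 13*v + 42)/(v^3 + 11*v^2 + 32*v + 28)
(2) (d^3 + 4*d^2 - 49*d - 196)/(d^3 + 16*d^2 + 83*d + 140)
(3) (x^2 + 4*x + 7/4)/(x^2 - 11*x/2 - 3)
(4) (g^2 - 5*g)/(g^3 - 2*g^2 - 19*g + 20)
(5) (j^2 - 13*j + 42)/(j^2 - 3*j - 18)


(1) = (v + 6)/(v^2 + 4*v + 4)
(2) = (d - 7)/(d + 5)
(3) = (2*x + 7)/(2*x - 12)
(4) = g/(g^2 + 3*g - 4)
(5) = (j - 7)/(j + 3)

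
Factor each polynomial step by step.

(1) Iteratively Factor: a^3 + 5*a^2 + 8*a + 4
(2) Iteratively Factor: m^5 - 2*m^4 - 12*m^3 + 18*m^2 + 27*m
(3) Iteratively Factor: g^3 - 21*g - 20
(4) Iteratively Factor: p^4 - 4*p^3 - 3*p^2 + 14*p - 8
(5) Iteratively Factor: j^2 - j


(1) = (a + 1)*(a^2 + 4*a + 4) = (a + 1)*(a + 2)*(a + 2)
(2) = (m)*(m^4 - 2*m^3 - 12*m^2 + 18*m + 27) = m*(m + 1)*(m^3 - 3*m^2 - 9*m + 27) = m*(m - 3)*(m + 1)*(m^2 - 9) = m*(m - 3)*(m + 1)*(m + 3)*(m - 3)
(3) = (g - 5)*(g^2 + 5*g + 4) = (g - 5)*(g + 1)*(g + 4)
(4) = (p - 4)*(p^3 - 3*p + 2) = (p - 4)*(p - 1)*(p^2 + p - 2) = (p - 4)*(p - 1)^2*(p + 2)
(5) = (j - 1)*(j)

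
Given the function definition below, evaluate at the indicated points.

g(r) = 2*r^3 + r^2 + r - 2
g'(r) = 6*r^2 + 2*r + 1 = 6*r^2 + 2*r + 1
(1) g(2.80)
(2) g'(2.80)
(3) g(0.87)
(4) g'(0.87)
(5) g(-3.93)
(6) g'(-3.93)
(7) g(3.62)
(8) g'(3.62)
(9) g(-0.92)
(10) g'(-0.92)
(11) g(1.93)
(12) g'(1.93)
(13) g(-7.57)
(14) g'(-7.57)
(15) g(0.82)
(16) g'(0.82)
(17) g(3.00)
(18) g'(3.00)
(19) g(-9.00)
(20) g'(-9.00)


(1) = 52.54
(2) = 53.64
(3) = 0.94
(4) = 7.28
(5) = -111.88
(6) = 85.81
(7) = 109.60
(8) = 86.87
(9) = -3.63
(10) = 4.24
(11) = 18.03
(12) = 27.21
(13) = -819.86
(14) = 329.69
(15) = 0.60
(16) = 6.67
(17) = 64.00
(18) = 61.00
(19) = -1388.00
(20) = 469.00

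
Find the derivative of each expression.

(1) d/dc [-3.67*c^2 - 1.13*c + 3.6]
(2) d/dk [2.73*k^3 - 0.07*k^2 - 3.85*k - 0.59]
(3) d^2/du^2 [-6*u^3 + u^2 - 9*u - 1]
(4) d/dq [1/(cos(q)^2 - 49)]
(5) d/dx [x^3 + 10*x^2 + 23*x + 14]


(1) = -7.34*c - 1.13
(2) = 8.19*k^2 - 0.14*k - 3.85
(3) = 2 - 36*u
(4) = 2*sin(q)*cos(q)/(cos(q)^2 - 49)^2
(5) = 3*x^2 + 20*x + 23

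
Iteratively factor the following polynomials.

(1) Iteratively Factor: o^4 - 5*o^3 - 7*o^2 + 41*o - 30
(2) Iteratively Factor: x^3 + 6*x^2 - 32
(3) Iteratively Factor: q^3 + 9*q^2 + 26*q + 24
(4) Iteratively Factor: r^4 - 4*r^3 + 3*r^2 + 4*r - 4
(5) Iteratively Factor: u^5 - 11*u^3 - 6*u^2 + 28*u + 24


(1) = (o - 1)*(o^3 - 4*o^2 - 11*o + 30) = (o - 2)*(o - 1)*(o^2 - 2*o - 15) = (o - 2)*(o - 1)*(o + 3)*(o - 5)
(2) = (x + 4)*(x^2 + 2*x - 8) = (x - 2)*(x + 4)*(x + 4)
(3) = (q + 4)*(q^2 + 5*q + 6) = (q + 3)*(q + 4)*(q + 2)
(4) = (r - 2)*(r^3 - 2*r^2 - r + 2) = (r - 2)*(r - 1)*(r^2 - r - 2) = (r - 2)^2*(r - 1)*(r + 1)
(5) = (u + 2)*(u^4 - 2*u^3 - 7*u^2 + 8*u + 12) = (u - 3)*(u + 2)*(u^3 + u^2 - 4*u - 4) = (u - 3)*(u + 2)^2*(u^2 - u - 2) = (u - 3)*(u + 1)*(u + 2)^2*(u - 2)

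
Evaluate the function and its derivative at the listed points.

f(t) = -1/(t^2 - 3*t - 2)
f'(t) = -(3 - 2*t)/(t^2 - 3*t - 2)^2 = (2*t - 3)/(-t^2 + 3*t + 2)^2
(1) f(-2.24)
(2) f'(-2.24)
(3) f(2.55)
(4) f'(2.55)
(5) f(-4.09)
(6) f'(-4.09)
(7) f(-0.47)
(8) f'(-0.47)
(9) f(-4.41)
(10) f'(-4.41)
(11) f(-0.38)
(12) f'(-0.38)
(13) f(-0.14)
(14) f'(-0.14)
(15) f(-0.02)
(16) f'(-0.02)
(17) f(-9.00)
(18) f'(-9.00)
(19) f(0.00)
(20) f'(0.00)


(1) = -0.10
(2) = -0.08
(3) = 0.32
(4) = 0.21
(5) = -0.04
(6) = -0.02
(7) = 2.71
(8) = -28.92
(9) = -0.03
(10) = -0.01
(11) = 1.40
(12) = -7.34
(13) = 0.64
(14) = -1.35
(15) = 0.52
(16) = -0.81
(17) = -0.01
(18) = -0.00
(19) = 0.50
(20) = -0.75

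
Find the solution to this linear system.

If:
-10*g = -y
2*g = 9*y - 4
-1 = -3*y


Then:
No Solution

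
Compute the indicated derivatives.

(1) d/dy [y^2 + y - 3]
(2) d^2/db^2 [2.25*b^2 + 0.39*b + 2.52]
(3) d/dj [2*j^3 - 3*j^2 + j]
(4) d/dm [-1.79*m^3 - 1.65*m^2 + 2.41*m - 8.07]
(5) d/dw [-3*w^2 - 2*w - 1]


(1) = 2*y + 1
(2) = 4.50000000000000
(3) = 6*j^2 - 6*j + 1
(4) = -5.37*m^2 - 3.3*m + 2.41
(5) = -6*w - 2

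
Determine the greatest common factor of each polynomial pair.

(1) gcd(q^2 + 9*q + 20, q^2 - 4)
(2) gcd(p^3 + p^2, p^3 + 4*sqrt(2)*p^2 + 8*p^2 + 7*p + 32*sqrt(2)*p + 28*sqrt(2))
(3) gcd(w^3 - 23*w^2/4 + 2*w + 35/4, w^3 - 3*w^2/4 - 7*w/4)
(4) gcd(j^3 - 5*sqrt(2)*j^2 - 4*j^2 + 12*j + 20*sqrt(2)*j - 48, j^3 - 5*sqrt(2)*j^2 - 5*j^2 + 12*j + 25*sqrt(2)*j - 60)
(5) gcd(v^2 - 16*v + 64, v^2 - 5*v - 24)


(1) = gcd((q + 4)*(q + 5), (q - 2)*(q + 2)) = 1
(2) = p + 1
(3) = w^2 - 3*w/4 - 7/4
(4) = gcd((j - 4)*(j - 3*sqrt(2))*(j - 2*sqrt(2)), (j - 5)*(j - 3*sqrt(2))*(j - 2*sqrt(2))) = j^2 - 5*sqrt(2)*j + 12
(5) = gcd((v - 8)^2, (v - 8)*(v + 3)) = v - 8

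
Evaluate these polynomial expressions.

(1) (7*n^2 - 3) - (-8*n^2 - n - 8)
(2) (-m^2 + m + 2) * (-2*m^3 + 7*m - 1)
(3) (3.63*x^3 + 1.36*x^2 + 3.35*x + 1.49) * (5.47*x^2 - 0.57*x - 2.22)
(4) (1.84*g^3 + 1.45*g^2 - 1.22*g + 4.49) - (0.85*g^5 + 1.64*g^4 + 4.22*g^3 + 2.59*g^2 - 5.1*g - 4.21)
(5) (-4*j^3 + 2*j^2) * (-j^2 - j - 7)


(1) = 15*n^2 + n + 5
(2) = 2*m^5 - 2*m^4 - 11*m^3 + 8*m^2 + 13*m - 2
(3) = 19.8561*x^5 + 5.3701*x^4 + 9.4907*x^3 + 3.2216*x^2 - 8.2863*x - 3.3078
(4) = -0.85*g^5 - 1.64*g^4 - 2.38*g^3 - 1.14*g^2 + 3.88*g + 8.7
(5) = 4*j^5 + 2*j^4 + 26*j^3 - 14*j^2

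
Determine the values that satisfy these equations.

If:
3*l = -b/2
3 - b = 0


Then:
b = 3
l = -1/2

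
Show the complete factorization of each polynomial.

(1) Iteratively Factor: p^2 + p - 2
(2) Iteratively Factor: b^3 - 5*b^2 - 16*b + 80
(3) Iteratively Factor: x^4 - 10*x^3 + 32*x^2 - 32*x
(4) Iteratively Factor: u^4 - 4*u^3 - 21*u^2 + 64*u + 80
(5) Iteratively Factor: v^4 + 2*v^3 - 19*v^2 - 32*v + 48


(1) = (p + 2)*(p - 1)
(2) = (b - 4)*(b^2 - b - 20) = (b - 5)*(b - 4)*(b + 4)
(3) = (x - 4)*(x^3 - 6*x^2 + 8*x) = x*(x - 4)*(x^2 - 6*x + 8) = x*(x - 4)*(x - 2)*(x - 4)
(4) = (u + 1)*(u^3 - 5*u^2 - 16*u + 80) = (u + 1)*(u + 4)*(u^2 - 9*u + 20) = (u - 5)*(u + 1)*(u + 4)*(u - 4)
(5) = (v + 3)*(v^3 - v^2 - 16*v + 16) = (v - 4)*(v + 3)*(v^2 + 3*v - 4) = (v - 4)*(v - 1)*(v + 3)*(v + 4)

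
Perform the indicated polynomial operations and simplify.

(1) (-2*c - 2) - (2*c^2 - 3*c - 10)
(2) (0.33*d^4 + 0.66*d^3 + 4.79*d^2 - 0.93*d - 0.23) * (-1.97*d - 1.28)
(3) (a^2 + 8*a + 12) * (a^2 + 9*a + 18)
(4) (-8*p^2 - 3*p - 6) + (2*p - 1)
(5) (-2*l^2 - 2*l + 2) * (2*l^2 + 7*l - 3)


(1) = -2*c^2 + c + 8
(2) = -0.6501*d^5 - 1.7226*d^4 - 10.2811*d^3 - 4.2991*d^2 + 1.6435*d + 0.2944
(3) = a^4 + 17*a^3 + 102*a^2 + 252*a + 216
(4) = -8*p^2 - p - 7
(5) = -4*l^4 - 18*l^3 - 4*l^2 + 20*l - 6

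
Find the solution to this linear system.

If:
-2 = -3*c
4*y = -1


Then:
c = 2/3
y = -1/4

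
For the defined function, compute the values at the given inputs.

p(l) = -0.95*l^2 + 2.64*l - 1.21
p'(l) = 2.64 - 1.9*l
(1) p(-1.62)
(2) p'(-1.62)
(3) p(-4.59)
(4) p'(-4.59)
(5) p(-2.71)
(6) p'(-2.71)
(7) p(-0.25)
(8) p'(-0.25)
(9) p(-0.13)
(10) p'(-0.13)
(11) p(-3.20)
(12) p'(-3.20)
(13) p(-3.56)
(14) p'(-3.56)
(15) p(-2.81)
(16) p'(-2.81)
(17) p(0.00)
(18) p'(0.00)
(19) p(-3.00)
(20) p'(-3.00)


(1) = -7.98
(2) = 5.72
(3) = -33.34
(4) = 11.36
(5) = -15.34
(6) = 7.79
(7) = -1.93
(8) = 3.12
(9) = -1.57
(10) = 2.89
(11) = -19.39
(12) = 8.72
(13) = -22.65
(14) = 9.40
(15) = -16.13
(16) = 7.98
(17) = -1.21
(18) = 2.64
(19) = -17.68
(20) = 8.34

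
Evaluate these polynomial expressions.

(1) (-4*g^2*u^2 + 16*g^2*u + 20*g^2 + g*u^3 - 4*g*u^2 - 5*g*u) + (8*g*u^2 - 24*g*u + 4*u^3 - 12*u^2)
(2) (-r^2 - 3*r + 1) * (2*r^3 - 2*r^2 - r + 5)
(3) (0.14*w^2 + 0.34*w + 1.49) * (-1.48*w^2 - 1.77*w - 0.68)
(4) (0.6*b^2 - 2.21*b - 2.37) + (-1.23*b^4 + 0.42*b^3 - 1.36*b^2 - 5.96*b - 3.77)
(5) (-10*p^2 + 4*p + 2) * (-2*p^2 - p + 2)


(1) = -4*g^2*u^2 + 16*g^2*u + 20*g^2 + g*u^3 + 4*g*u^2 - 29*g*u + 4*u^3 - 12*u^2
(2) = -2*r^5 - 4*r^4 + 9*r^3 - 4*r^2 - 16*r + 5
(3) = -0.2072*w^4 - 0.751*w^3 - 2.9022*w^2 - 2.8685*w - 1.0132
(4) = -1.23*b^4 + 0.42*b^3 - 0.76*b^2 - 8.17*b - 6.14
(5) = 20*p^4 + 2*p^3 - 28*p^2 + 6*p + 4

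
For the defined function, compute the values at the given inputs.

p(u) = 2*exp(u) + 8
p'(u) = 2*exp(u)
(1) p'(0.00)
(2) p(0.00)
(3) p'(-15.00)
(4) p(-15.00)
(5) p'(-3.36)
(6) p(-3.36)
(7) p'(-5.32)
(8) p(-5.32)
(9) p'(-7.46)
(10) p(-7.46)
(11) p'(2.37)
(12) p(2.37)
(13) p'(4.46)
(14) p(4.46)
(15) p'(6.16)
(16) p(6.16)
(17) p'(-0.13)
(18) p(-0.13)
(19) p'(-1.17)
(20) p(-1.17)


(1) = 2.00
(2) = 10.00
(3) = 0.00
(4) = 8.00
(5) = 0.07
(6) = 8.07
(7) = 0.01
(8) = 8.01
(9) = 0.00
(10) = 8.00
(11) = 21.39
(12) = 29.39
(13) = 172.98
(14) = 180.98
(15) = 946.86
(16) = 954.86
(17) = 1.76
(18) = 9.76
(19) = 0.62
(20) = 8.62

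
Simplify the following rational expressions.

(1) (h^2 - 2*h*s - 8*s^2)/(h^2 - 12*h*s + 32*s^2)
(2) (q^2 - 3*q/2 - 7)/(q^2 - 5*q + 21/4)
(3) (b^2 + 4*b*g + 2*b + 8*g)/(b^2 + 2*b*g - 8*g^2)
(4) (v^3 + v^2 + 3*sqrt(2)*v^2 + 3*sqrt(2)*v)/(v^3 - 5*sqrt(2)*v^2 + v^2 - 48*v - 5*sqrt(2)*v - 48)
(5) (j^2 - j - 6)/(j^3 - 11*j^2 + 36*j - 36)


(1) = (-h - 2*s)/(-h + 8*s)
(2) = (2*q + 4)/(2*q - 3)
(3) = (b + 2)/(b - 2*g)
(4) = v/(v - 8*sqrt(2))
(5) = (j + 2)/(j^2 - 8*j + 12)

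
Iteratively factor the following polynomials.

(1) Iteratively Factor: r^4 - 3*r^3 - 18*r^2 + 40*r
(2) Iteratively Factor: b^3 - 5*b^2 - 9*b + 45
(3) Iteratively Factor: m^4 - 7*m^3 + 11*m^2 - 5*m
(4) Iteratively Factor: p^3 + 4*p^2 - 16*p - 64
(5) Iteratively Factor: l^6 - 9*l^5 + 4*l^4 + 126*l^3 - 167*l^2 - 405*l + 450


(1) = (r + 4)*(r^3 - 7*r^2 + 10*r) = r*(r + 4)*(r^2 - 7*r + 10) = r*(r - 5)*(r + 4)*(r - 2)
(2) = (b + 3)*(b^2 - 8*b + 15) = (b - 3)*(b + 3)*(b - 5)
(3) = (m - 1)*(m^3 - 6*m^2 + 5*m) = (m - 1)^2*(m^2 - 5*m) = (m - 5)*(m - 1)^2*(m)
(4) = (p + 4)*(p^2 - 16) = (p - 4)*(p + 4)*(p + 4)
(5) = (l - 3)*(l^5 - 6*l^4 - 14*l^3 + 84*l^2 + 85*l - 150) = (l - 5)*(l - 3)*(l^4 - l^3 - 19*l^2 - 11*l + 30) = (l - 5)^2*(l - 3)*(l^3 + 4*l^2 + l - 6) = (l - 5)^2*(l - 3)*(l + 2)*(l^2 + 2*l - 3) = (l - 5)^2*(l - 3)*(l - 1)*(l + 2)*(l + 3)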